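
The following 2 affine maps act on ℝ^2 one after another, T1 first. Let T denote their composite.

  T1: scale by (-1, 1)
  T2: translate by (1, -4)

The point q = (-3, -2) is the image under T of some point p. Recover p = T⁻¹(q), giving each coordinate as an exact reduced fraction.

p = (4, 2)

T1 = [-1 0 0; 0 1 0; 0 0 1]
T2·T1 = [-1 0 1; 0 1 -4; 0 0 1]
det M = -1; M⁻¹ = [-1 0 1; 0 1 4; 0 0 1]
M⁻¹ · (-3, -2)ᵀ = (4, 2)ᵀ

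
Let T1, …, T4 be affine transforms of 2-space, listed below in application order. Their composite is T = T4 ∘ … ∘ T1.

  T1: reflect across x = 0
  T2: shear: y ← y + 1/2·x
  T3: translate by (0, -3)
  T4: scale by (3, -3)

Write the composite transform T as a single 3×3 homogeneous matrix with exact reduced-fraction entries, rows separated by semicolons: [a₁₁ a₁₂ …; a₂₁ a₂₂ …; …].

T = [-3 0 0; 3/2 -3 9; 0 0 1]

T1 = [-1 0 0; 0 1 0; 0 0 1]
T2·T1 = [-1 0 0; -1/2 1 0; 0 0 1]
T3·…·T1 = [-1 0 0; -1/2 1 -3; 0 0 1]
T4·…·T1 = [-3 0 0; 3/2 -3 9; 0 0 1]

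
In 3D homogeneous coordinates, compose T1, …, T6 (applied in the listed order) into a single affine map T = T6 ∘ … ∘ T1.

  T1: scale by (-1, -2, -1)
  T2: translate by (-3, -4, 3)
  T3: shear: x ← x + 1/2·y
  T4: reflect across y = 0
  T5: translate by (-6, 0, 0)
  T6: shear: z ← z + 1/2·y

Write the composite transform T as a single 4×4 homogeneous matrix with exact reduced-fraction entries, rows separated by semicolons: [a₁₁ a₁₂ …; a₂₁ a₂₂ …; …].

T = [-1 -1 0 -11; 0 2 0 4; 0 1 -1 5; 0 0 0 1]

T1 = [-1 0 0 0; 0 -2 0 0; 0 0 -1 0; 0 0 0 1]
T2·T1 = [-1 0 0 -3; 0 -2 0 -4; 0 0 -1 3; 0 0 0 1]
T3·…·T1 = [-1 -1 0 -5; 0 -2 0 -4; 0 0 -1 3; 0 0 0 1]
T4·…·T1 = [-1 -1 0 -5; 0 2 0 4; 0 0 -1 3; 0 0 0 1]
T5·…·T1 = [-1 -1 0 -11; 0 2 0 4; 0 0 -1 3; 0 0 0 1]
T6·…·T1 = [-1 -1 0 -11; 0 2 0 4; 0 1 -1 5; 0 0 0 1]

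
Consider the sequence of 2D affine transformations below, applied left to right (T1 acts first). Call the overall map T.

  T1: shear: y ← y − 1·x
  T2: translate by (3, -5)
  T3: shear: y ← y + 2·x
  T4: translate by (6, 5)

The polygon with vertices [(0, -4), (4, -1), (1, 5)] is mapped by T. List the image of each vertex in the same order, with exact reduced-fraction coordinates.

image vertices: (9, 2), (13, 9), (10, 12)

T1 shear: y ← y − 1·x: (0, -4) → (0, -4); (4, -1) → (4, -5); (1, 5) → (1, 4)
T2 translate by (3, -5): (0, -4) → (3, -9); (4, -5) → (7, -10); (1, 4) → (4, -1)
T3 shear: y ← y + 2·x: (3, -9) → (3, -3); (7, -10) → (7, 4); (4, -1) → (4, 7)
T4 translate by (6, 5): (3, -3) → (9, 2); (7, 4) → (13, 9); (4, 7) → (10, 12)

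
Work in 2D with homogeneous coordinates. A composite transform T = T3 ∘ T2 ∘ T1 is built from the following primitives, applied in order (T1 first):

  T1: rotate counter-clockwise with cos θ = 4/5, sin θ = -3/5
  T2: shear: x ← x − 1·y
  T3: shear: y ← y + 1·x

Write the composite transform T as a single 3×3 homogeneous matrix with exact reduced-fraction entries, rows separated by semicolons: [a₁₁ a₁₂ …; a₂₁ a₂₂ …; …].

T1 = [4/5 3/5 0; -3/5 4/5 0; 0 0 1]
T2·T1 = [7/5 -1/5 0; -3/5 4/5 0; 0 0 1]
T3·…·T1 = [7/5 -1/5 0; 4/5 3/5 0; 0 0 1]

T = [7/5 -1/5 0; 4/5 3/5 0; 0 0 1]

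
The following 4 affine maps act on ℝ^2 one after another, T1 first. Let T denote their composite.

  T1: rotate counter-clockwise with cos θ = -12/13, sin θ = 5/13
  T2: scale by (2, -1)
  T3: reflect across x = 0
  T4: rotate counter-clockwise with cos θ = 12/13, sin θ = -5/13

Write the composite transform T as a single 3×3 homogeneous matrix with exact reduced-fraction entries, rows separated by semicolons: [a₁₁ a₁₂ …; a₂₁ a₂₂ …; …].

T1 = [-12/13 -5/13 0; 5/13 -12/13 0; 0 0 1]
T2·T1 = [-24/13 -10/13 0; -5/13 12/13 0; 0 0 1]
T3·…·T1 = [24/13 10/13 0; -5/13 12/13 0; 0 0 1]
T4·…·T1 = [263/169 180/169 0; -180/169 94/169 0; 0 0 1]

T = [263/169 180/169 0; -180/169 94/169 0; 0 0 1]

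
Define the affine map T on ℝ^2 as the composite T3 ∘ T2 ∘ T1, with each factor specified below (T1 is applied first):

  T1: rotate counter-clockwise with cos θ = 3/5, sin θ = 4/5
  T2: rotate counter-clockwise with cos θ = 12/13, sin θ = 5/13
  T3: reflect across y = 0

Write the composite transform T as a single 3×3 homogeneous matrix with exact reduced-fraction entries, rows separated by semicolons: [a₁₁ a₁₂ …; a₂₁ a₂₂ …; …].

T = [16/65 -63/65 0; -63/65 -16/65 0; 0 0 1]

T1 = [3/5 -4/5 0; 4/5 3/5 0; 0 0 1]
T2·T1 = [16/65 -63/65 0; 63/65 16/65 0; 0 0 1]
T3·…·T1 = [16/65 -63/65 0; -63/65 -16/65 0; 0 0 1]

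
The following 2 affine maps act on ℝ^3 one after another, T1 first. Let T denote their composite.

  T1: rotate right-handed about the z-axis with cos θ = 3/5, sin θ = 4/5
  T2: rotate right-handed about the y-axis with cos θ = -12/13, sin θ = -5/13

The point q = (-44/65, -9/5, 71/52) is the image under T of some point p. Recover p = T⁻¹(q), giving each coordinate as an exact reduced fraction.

T1 = [3/5 -4/5 0 0; 4/5 3/5 0 0; 0 0 1 0; 0 0 0 1]
T2·T1 = [-36/65 48/65 -5/13 0; 4/5 3/5 0 0; 3/13 -4/13 -12/13 0; 0 0 0 1]
det M = 1; M⁻¹ = [-36/65 4/5 3/13 0; 48/65 3/5 -4/13 0; -5/13 0 -12/13 0; 0 0 0 1]
M⁻¹ · (-44/65, -9/5, 71/52)ᵀ = (-3/4, -2, -1)ᵀ

p = (-3/4, -2, -1)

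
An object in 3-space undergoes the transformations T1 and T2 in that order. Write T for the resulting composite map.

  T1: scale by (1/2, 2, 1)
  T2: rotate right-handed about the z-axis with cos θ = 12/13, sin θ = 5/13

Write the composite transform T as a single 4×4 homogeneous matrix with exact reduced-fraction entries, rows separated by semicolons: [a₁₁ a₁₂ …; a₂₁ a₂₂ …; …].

T = [6/13 -10/13 0 0; 5/26 24/13 0 0; 0 0 1 0; 0 0 0 1]

T1 = [1/2 0 0 0; 0 2 0 0; 0 0 1 0; 0 0 0 1]
T2·T1 = [6/13 -10/13 0 0; 5/26 24/13 0 0; 0 0 1 0; 0 0 0 1]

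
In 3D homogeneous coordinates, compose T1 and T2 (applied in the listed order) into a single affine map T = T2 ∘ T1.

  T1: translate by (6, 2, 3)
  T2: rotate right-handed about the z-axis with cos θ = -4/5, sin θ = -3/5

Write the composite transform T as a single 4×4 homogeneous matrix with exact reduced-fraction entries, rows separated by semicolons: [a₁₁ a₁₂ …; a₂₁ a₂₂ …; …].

T1 = [1 0 0 6; 0 1 0 2; 0 0 1 3; 0 0 0 1]
T2·T1 = [-4/5 3/5 0 -18/5; -3/5 -4/5 0 -26/5; 0 0 1 3; 0 0 0 1]

T = [-4/5 3/5 0 -18/5; -3/5 -4/5 0 -26/5; 0 0 1 3; 0 0 0 1]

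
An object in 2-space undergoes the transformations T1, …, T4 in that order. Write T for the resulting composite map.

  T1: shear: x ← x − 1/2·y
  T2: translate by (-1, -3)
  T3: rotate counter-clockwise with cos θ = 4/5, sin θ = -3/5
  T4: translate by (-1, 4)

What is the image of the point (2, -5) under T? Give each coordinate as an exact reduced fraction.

T1 shear: x ← x − 1/2·y: (2, -5) → (9/2, -5)
T2 translate by (-1, -3): (9/2, -5) → (7/2, -8)
T3 rotate counter-clockwise with cos θ = 4/5, sin θ = -3/5: (7/2, -8) → (-2, -17/2)
T4 translate by (-1, 4): (-2, -17/2) → (-3, -9/2)

T(p) = (-3, -9/2)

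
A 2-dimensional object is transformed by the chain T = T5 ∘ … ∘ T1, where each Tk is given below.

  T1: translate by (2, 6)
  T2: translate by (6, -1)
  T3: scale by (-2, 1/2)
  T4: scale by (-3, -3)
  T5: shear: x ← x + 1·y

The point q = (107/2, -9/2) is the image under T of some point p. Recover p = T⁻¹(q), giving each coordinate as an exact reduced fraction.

p = (5/3, -2)

T1 = [1 0 2; 0 1 6; 0 0 1]
T2·T1 = [1 0 8; 0 1 5; 0 0 1]
T3·…·T1 = [-2 0 -16; 0 1/2 5/2; 0 0 1]
T4·…·T1 = [6 0 48; 0 -3/2 -15/2; 0 0 1]
T5·…·T1 = [6 -3/2 81/2; 0 -3/2 -15/2; 0 0 1]
det M = -9; M⁻¹ = [1/6 -1/6 -8; 0 -2/3 -5; 0 0 1]
M⁻¹ · (107/2, -9/2)ᵀ = (5/3, -2)ᵀ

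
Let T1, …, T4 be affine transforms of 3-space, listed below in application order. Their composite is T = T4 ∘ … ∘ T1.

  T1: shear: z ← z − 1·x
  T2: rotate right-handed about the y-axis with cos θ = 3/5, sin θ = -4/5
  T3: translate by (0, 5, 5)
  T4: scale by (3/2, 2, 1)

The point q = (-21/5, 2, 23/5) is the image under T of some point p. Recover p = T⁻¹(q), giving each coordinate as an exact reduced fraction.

T1 = [1 0 0 0; 0 1 0 0; -1 0 1 0; 0 0 0 1]
T2·T1 = [7/5 0 -4/5 0; 0 1 0 0; 1/5 0 3/5 0; 0 0 0 1]
T3·…·T1 = [7/5 0 -4/5 0; 0 1 0 5; 1/5 0 3/5 5; 0 0 0 1]
T4·…·T1 = [21/10 0 -6/5 0; 0 2 0 10; 1/5 0 3/5 5; 0 0 0 1]
det M = 3; M⁻¹ = [2/5 0 4/5 -4; 0 1/2 0 -5; -2/15 0 7/5 -7; 0 0 0 1]
M⁻¹ · (-21/5, 2, 23/5)ᵀ = (-2, -4, 0)ᵀ

p = (-2, -4, 0)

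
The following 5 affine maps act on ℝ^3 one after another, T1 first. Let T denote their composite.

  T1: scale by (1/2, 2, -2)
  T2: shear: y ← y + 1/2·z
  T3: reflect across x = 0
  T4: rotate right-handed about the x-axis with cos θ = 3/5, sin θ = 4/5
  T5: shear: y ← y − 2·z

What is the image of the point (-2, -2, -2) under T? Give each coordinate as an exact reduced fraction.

T(p) = (1, -6, 4/5)

T1 scale by (1/2, 2, -2): (-2, -2, -2) → (-1, -4, 4)
T2 shear: y ← y + 1/2·z: (-1, -4, 4) → (-1, -2, 4)
T3 reflect across x = 0: (-1, -2, 4) → (1, -2, 4)
T4 rotate right-handed about the x-axis with cos θ = 3/5, sin θ = 4/5: (1, -2, 4) → (1, -22/5, 4/5)
T5 shear: y ← y − 2·z: (1, -22/5, 4/5) → (1, -6, 4/5)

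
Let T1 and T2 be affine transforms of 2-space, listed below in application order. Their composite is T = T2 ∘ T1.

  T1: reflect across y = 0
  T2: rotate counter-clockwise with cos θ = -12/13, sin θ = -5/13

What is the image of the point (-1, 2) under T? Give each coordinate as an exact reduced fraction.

T1 reflect across y = 0: (-1, 2) → (-1, -2)
T2 rotate counter-clockwise with cos θ = -12/13, sin θ = -5/13: (-1, -2) → (2/13, 29/13)

T(p) = (2/13, 29/13)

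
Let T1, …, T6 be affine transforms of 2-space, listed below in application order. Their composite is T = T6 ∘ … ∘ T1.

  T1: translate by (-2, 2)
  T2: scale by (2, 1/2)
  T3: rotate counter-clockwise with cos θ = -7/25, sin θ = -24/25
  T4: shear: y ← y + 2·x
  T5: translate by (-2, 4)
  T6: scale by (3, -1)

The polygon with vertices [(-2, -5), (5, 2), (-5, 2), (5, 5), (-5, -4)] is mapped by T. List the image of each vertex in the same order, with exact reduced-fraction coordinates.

T1 translate by (-2, 2): (-2, -5) → (-4, -3); (5, 2) → (3, 4); (-5, 2) → (-7, 4); (5, 5) → (3, 7); (-5, -4) → (-7, -2)
T2 scale by (2, 1/2): (-4, -3) → (-8, -3/2); (3, 4) → (6, 2); (-7, 4) → (-14, 2); (3, 7) → (6, 7/2); (-7, -2) → (-14, -1)
T3 rotate counter-clockwise with cos θ = -7/25, sin θ = -24/25: (-8, -3/2) → (4/5, 81/10); (6, 2) → (6/25, -158/25); (-14, 2) → (146/25, 322/25); (6, 7/2) → (42/25, -337/50); (-14, -1) → (74/25, 343/25)
T4 shear: y ← y + 2·x: (4/5, 81/10) → (4/5, 97/10); (6/25, -158/25) → (6/25, -146/25); (146/25, 322/25) → (146/25, 614/25); (42/25, -337/50) → (42/25, -169/50); (74/25, 343/25) → (74/25, 491/25)
T5 translate by (-2, 4): (4/5, 97/10) → (-6/5, 137/10); (6/25, -146/25) → (-44/25, -46/25); (146/25, 614/25) → (96/25, 714/25); (42/25, -169/50) → (-8/25, 31/50); (74/25, 491/25) → (24/25, 591/25)
T6 scale by (3, -1): (-6/5, 137/10) → (-18/5, -137/10); (-44/25, -46/25) → (-132/25, 46/25); (96/25, 714/25) → (288/25, -714/25); (-8/25, 31/50) → (-24/25, -31/50); (24/25, 591/25) → (72/25, -591/25)

image vertices: (-18/5, -137/10), (-132/25, 46/25), (288/25, -714/25), (-24/25, -31/50), (72/25, -591/25)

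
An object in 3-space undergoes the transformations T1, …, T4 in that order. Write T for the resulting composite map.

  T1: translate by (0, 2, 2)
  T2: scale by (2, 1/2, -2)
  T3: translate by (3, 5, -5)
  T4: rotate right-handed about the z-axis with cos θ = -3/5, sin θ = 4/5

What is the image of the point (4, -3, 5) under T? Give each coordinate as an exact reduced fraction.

T(p) = (-51/5, 61/10, -19)

T1 translate by (0, 2, 2): (4, -3, 5) → (4, -1, 7)
T2 scale by (2, 1/2, -2): (4, -1, 7) → (8, -1/2, -14)
T3 translate by (3, 5, -5): (8, -1/2, -14) → (11, 9/2, -19)
T4 rotate right-handed about the z-axis with cos θ = -3/5, sin θ = 4/5: (11, 9/2, -19) → (-51/5, 61/10, -19)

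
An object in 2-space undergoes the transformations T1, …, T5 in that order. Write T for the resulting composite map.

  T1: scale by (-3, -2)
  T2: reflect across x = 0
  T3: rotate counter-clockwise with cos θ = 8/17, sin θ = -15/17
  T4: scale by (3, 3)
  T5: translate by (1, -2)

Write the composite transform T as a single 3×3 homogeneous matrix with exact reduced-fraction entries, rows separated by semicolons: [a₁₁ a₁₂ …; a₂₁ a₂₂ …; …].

T = [72/17 -90/17 1; -135/17 -48/17 -2; 0 0 1]

T1 = [-3 0 0; 0 -2 0; 0 0 1]
T2·T1 = [3 0 0; 0 -2 0; 0 0 1]
T3·…·T1 = [24/17 -30/17 0; -45/17 -16/17 0; 0 0 1]
T4·…·T1 = [72/17 -90/17 0; -135/17 -48/17 0; 0 0 1]
T5·…·T1 = [72/17 -90/17 1; -135/17 -48/17 -2; 0 0 1]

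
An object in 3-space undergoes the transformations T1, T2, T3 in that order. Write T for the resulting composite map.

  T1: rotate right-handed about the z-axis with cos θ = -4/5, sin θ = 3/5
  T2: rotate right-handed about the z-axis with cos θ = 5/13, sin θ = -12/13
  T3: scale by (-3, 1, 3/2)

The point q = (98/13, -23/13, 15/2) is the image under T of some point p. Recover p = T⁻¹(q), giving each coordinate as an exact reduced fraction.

T1 = [-4/5 -3/5 0 0; 3/5 -4/5 0 0; 0 0 1 0; 0 0 0 1]
T2·T1 = [16/65 -63/65 0 0; 63/65 16/65 0 0; 0 0 1 0; 0 0 0 1]
T3·…·T1 = [-48/65 189/65 0 0; 63/65 16/65 0 0; 0 0 3/2 0; 0 0 0 1]
det M = -9/2; M⁻¹ = [-16/195 63/65 0 0; 21/65 16/65 0 0; 0 0 2/3 0; 0 0 0 1]
M⁻¹ · (98/13, -23/13, 15/2)ᵀ = (-7/3, 2, 5)ᵀ

p = (-7/3, 2, 5)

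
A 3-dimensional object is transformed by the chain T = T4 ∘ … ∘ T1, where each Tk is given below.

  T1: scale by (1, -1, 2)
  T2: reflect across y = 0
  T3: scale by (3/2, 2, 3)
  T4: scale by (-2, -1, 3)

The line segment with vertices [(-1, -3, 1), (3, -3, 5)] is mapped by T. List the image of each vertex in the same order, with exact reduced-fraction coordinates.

T1 scale by (1, -1, 2): (-1, -3, 1) → (-1, 3, 2); (3, -3, 5) → (3, 3, 10)
T2 reflect across y = 0: (-1, 3, 2) → (-1, -3, 2); (3, 3, 10) → (3, -3, 10)
T3 scale by (3/2, 2, 3): (-1, -3, 2) → (-3/2, -6, 6); (3, -3, 10) → (9/2, -6, 30)
T4 scale by (-2, -1, 3): (-3/2, -6, 6) → (3, 6, 18); (9/2, -6, 30) → (-9, 6, 90)

image vertices: (3, 6, 18), (-9, 6, 90)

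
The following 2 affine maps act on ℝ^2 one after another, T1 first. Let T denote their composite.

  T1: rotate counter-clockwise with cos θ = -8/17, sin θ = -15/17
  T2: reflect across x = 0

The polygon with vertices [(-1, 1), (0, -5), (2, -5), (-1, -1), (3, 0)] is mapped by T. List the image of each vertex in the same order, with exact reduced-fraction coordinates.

T1 rotate counter-clockwise with cos θ = -8/17, sin θ = -15/17: (-1, 1) → (23/17, 7/17); (0, -5) → (-75/17, 40/17); (2, -5) → (-91/17, 10/17); (-1, -1) → (-7/17, 23/17); (3, 0) → (-24/17, -45/17)
T2 reflect across x = 0: (23/17, 7/17) → (-23/17, 7/17); (-75/17, 40/17) → (75/17, 40/17); (-91/17, 10/17) → (91/17, 10/17); (-7/17, 23/17) → (7/17, 23/17); (-24/17, -45/17) → (24/17, -45/17)

image vertices: (-23/17, 7/17), (75/17, 40/17), (91/17, 10/17), (7/17, 23/17), (24/17, -45/17)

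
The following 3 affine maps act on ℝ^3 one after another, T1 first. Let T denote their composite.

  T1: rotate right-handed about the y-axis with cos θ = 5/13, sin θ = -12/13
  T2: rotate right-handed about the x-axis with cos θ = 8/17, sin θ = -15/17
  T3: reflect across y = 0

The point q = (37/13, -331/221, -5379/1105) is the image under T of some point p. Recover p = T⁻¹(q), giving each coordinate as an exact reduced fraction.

p = (1/5, 5, -3)

T1 = [5/13 0 -12/13 0; 0 1 0 0; 12/13 0 5/13 0; 0 0 0 1]
T2·T1 = [5/13 0 -12/13 0; 180/221 8/17 75/221 0; 96/221 -15/17 40/221 0; 0 0 0 1]
T3·…·T1 = [5/13 0 -12/13 0; -180/221 -8/17 -75/221 0; 96/221 -15/17 40/221 0; 0 0 0 1]
det M = -1; M⁻¹ = [5/13 -180/221 96/221 0; 0 -8/17 -15/17 0; -12/13 -75/221 40/221 0; 0 0 0 1]
M⁻¹ · (37/13, -331/221, -5379/1105)ᵀ = (1/5, 5, -3)ᵀ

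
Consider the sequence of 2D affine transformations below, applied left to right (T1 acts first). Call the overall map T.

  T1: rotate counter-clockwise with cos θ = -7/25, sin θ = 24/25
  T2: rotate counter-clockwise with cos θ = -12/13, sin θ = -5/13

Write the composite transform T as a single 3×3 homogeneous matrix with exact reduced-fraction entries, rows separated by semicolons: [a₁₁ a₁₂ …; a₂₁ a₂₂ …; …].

T = [204/325 253/325 0; -253/325 204/325 0; 0 0 1]

T1 = [-7/25 -24/25 0; 24/25 -7/25 0; 0 0 1]
T2·T1 = [204/325 253/325 0; -253/325 204/325 0; 0 0 1]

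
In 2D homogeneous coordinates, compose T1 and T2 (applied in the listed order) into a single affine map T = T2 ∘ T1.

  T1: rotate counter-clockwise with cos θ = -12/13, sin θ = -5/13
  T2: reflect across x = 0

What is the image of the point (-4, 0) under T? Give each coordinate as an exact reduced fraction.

T1 rotate counter-clockwise with cos θ = -12/13, sin θ = -5/13: (-4, 0) → (48/13, 20/13)
T2 reflect across x = 0: (48/13, 20/13) → (-48/13, 20/13)

T(p) = (-48/13, 20/13)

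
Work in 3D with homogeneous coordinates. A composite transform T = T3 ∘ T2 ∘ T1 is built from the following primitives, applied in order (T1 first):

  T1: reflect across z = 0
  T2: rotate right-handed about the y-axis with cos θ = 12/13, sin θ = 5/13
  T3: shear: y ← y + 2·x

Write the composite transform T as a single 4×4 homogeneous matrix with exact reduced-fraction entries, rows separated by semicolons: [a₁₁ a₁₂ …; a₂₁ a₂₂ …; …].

T1 = [1 0 0 0; 0 1 0 0; 0 0 -1 0; 0 0 0 1]
T2·T1 = [12/13 0 -5/13 0; 0 1 0 0; -5/13 0 -12/13 0; 0 0 0 1]
T3·…·T1 = [12/13 0 -5/13 0; 24/13 1 -10/13 0; -5/13 0 -12/13 0; 0 0 0 1]

T = [12/13 0 -5/13 0; 24/13 1 -10/13 0; -5/13 0 -12/13 0; 0 0 0 1]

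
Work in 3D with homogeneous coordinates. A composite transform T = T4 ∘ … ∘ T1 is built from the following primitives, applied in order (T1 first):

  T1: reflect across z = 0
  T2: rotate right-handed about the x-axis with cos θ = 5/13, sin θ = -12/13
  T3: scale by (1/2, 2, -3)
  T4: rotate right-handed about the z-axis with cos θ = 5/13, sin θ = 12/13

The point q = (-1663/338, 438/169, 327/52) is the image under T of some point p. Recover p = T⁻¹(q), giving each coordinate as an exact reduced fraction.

p = (1, 3, -7/4)

T1 = [1 0 0 0; 0 1 0 0; 0 0 -1 0; 0 0 0 1]
T2·T1 = [1 0 0 0; 0 5/13 -12/13 0; 0 -12/13 -5/13 0; 0 0 0 1]
T3·…·T1 = [1/2 0 0 0; 0 10/13 -24/13 0; 0 36/13 15/13 0; 0 0 0 1]
T4·…·T1 = [5/26 -120/169 288/169 0; 6/13 50/169 -120/169 0; 0 36/13 15/13 0; 0 0 0 1]
det M = 3; M⁻¹ = [10/13 24/13 0 0; -30/169 25/338 4/13 0; 72/169 -30/169 5/39 0; 0 0 0 1]
M⁻¹ · (-1663/338, 438/169, 327/52)ᵀ = (1, 3, -7/4)ᵀ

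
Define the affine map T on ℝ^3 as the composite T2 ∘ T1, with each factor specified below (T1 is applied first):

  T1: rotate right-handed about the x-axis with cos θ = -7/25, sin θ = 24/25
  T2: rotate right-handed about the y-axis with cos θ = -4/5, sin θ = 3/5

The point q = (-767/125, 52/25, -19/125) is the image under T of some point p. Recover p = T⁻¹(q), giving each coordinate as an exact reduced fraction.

T1 = [1 0 0 0; 0 -7/25 -24/25 0; 0 24/25 -7/25 0; 0 0 0 1]
T2·T1 = [-4/5 72/125 -21/125 0; 0 -7/25 -24/25 0; -3/5 -96/125 28/125 0; 0 0 0 1]
det M = 1; M⁻¹ = [-4/5 0 -3/5 0; 72/125 -7/25 -96/125 0; -21/125 -24/25 28/125 0; 0 0 0 1]
M⁻¹ · (-767/125, 52/25, -19/125)ᵀ = (5, -4, -1)ᵀ

p = (5, -4, -1)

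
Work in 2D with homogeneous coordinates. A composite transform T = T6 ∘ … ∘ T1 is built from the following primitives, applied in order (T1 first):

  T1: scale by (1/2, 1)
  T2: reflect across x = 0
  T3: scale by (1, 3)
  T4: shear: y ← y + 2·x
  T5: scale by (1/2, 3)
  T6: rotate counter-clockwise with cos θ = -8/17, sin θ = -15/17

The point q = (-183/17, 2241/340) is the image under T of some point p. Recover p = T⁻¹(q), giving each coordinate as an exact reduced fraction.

T1 = [1/2 0 0; 0 1 0; 0 0 1]
T2·T1 = [-1/2 0 0; 0 1 0; 0 0 1]
T3·…·T1 = [-1/2 0 0; 0 3 0; 0 0 1]
T4·…·T1 = [-1/2 0 0; -1 3 0; 0 0 1]
T5·…·T1 = [-1/4 0 0; -3 9 0; 0 0 1]
T6·…·T1 = [-43/17 135/17 0; 111/68 -72/17 0; 0 0 1]
det M = -9/4; M⁻¹ = [32/17 60/17 0; 37/51 172/153 0; 0 0 1]
M⁻¹ · (-183/17, 2241/340)ᵀ = (3, -2/5)ᵀ

p = (3, -2/5)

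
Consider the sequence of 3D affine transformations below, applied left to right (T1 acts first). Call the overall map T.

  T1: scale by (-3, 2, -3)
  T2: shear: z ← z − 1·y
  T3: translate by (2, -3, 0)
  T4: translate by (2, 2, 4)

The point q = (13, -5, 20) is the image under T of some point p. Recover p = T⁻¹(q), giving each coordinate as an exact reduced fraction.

p = (-3, -2, -4)

T1 = [-3 0 0 0; 0 2 0 0; 0 0 -3 0; 0 0 0 1]
T2·T1 = [-3 0 0 0; 0 2 0 0; 0 -2 -3 0; 0 0 0 1]
T3·…·T1 = [-3 0 0 2; 0 2 0 -3; 0 -2 -3 0; 0 0 0 1]
T4·…·T1 = [-3 0 0 4; 0 2 0 -1; 0 -2 -3 4; 0 0 0 1]
det M = 18; M⁻¹ = [-1/3 0 0 4/3; 0 1/2 0 1/2; 0 -1/3 -1/3 1; 0 0 0 1]
M⁻¹ · (13, -5, 20)ᵀ = (-3, -2, -4)ᵀ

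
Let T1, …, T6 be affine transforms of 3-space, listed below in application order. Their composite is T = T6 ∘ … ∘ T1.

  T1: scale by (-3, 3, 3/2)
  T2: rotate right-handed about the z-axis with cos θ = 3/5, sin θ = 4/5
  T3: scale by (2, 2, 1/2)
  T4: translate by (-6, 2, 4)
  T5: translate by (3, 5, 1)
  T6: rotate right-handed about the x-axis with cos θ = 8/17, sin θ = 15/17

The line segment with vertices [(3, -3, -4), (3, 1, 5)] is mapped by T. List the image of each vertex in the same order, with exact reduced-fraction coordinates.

T1 scale by (-3, 3, 3/2): (3, -3, -4) → (-9, -9, -6); (3, 1, 5) → (-9, 3, 15/2)
T2 rotate right-handed about the z-axis with cos θ = 3/5, sin θ = 4/5: (-9, -9, -6) → (9/5, -63/5, -6); (-9, 3, 15/2) → (-39/5, -27/5, 15/2)
T3 scale by (2, 2, 1/2): (9/5, -63/5, -6) → (18/5, -126/5, -3); (-39/5, -27/5, 15/2) → (-78/5, -54/5, 15/4)
T4 translate by (-6, 2, 4): (18/5, -126/5, -3) → (-12/5, -116/5, 1); (-78/5, -54/5, 15/4) → (-108/5, -44/5, 31/4)
T5 translate by (3, 5, 1): (-12/5, -116/5, 1) → (3/5, -91/5, 2); (-108/5, -44/5, 31/4) → (-93/5, -19/5, 35/4)
T6 rotate right-handed about the x-axis with cos θ = 8/17, sin θ = 15/17: (3/5, -91/5, 2) → (3/5, -878/85, -257/17); (-93/5, -19/5, 35/4) → (-93/5, -3233/340, 13/17)

image vertices: (3/5, -878/85, -257/17), (-93/5, -3233/340, 13/17)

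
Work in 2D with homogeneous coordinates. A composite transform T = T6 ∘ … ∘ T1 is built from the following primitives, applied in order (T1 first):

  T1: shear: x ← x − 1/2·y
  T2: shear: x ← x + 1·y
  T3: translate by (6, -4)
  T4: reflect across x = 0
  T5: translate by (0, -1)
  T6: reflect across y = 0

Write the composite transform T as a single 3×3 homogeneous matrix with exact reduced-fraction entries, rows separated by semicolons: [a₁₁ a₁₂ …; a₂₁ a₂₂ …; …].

T1 = [1 -1/2 0; 0 1 0; 0 0 1]
T2·T1 = [1 1/2 0; 0 1 0; 0 0 1]
T3·…·T1 = [1 1/2 6; 0 1 -4; 0 0 1]
T4·…·T1 = [-1 -1/2 -6; 0 1 -4; 0 0 1]
T5·…·T1 = [-1 -1/2 -6; 0 1 -5; 0 0 1]
T6·…·T1 = [-1 -1/2 -6; 0 -1 5; 0 0 1]

T = [-1 -1/2 -6; 0 -1 5; 0 0 1]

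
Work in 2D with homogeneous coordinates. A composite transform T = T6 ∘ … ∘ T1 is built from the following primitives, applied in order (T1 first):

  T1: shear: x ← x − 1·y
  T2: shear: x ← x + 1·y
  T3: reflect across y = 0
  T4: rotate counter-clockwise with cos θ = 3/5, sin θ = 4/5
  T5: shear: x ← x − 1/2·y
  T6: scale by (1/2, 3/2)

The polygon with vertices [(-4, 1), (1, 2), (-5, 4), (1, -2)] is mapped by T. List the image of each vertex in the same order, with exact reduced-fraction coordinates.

image vertices: (3/20, -57/10), (6/5, -3/5), (17/10, -48/5), (-1, 3)

T1 shear: x ← x − 1·y: (-4, 1) → (-5, 1); (1, 2) → (-1, 2); (-5, 4) → (-9, 4); (1, -2) → (3, -2)
T2 shear: x ← x + 1·y: (-5, 1) → (-4, 1); (-1, 2) → (1, 2); (-9, 4) → (-5, 4); (3, -2) → (1, -2)
T3 reflect across y = 0: (-4, 1) → (-4, -1); (1, 2) → (1, -2); (-5, 4) → (-5, -4); (1, -2) → (1, 2)
T4 rotate counter-clockwise with cos θ = 3/5, sin θ = 4/5: (-4, -1) → (-8/5, -19/5); (1, -2) → (11/5, -2/5); (-5, -4) → (1/5, -32/5); (1, 2) → (-1, 2)
T5 shear: x ← x − 1/2·y: (-8/5, -19/5) → (3/10, -19/5); (11/5, -2/5) → (12/5, -2/5); (1/5, -32/5) → (17/5, -32/5); (-1, 2) → (-2, 2)
T6 scale by (1/2, 3/2): (3/10, -19/5) → (3/20, -57/10); (12/5, -2/5) → (6/5, -3/5); (17/5, -32/5) → (17/10, -48/5); (-2, 2) → (-1, 3)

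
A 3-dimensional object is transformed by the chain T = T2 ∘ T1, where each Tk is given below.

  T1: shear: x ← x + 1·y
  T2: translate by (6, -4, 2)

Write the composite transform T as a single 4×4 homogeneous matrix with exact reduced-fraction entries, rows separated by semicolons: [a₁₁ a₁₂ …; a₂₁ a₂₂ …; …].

T = [1 1 0 6; 0 1 0 -4; 0 0 1 2; 0 0 0 1]

T1 = [1 1 0 0; 0 1 0 0; 0 0 1 0; 0 0 0 1]
T2·T1 = [1 1 0 6; 0 1 0 -4; 0 0 1 2; 0 0 0 1]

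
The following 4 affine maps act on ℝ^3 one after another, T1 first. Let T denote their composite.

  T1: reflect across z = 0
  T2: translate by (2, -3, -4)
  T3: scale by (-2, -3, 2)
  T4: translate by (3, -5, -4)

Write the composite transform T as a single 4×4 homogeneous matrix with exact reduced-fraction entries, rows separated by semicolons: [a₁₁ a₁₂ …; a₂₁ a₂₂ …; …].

T1 = [1 0 0 0; 0 1 0 0; 0 0 -1 0; 0 0 0 1]
T2·T1 = [1 0 0 2; 0 1 0 -3; 0 0 -1 -4; 0 0 0 1]
T3·…·T1 = [-2 0 0 -4; 0 -3 0 9; 0 0 -2 -8; 0 0 0 1]
T4·…·T1 = [-2 0 0 -1; 0 -3 0 4; 0 0 -2 -12; 0 0 0 1]

T = [-2 0 0 -1; 0 -3 0 4; 0 0 -2 -12; 0 0 0 1]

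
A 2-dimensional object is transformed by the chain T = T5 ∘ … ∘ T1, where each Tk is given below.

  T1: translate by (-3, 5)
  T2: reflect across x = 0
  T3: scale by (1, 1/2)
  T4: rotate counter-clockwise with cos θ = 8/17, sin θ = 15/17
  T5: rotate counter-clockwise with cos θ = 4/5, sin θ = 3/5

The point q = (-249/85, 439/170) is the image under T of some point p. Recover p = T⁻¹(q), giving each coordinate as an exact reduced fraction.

p = (0, 0)

T1 = [1 0 -3; 0 1 5; 0 0 1]
T2·T1 = [-1 0 3; 0 1 5; 0 0 1]
T3·…·T1 = [-1 0 3; 0 1/2 5/2; 0 0 1]
T4·…·T1 = [-8/17 -15/34 -27/34; -15/17 4/17 65/17; 0 0 1]
T5·…·T1 = [13/85 -42/85 -249/85; -84/85 -13/170 439/170; 0 0 1]
det M = -1/2; M⁻¹ = [13/85 -84/85 3; -168/85 -26/85 -5; 0 0 1]
M⁻¹ · (-249/85, 439/170)ᵀ = (0, 0)ᵀ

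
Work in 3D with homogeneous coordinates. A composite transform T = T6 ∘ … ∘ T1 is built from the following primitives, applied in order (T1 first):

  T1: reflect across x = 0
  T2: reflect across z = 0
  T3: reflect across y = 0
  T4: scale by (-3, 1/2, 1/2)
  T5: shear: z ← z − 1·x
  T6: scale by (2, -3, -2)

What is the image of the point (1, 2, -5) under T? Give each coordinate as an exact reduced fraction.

T1 reflect across x = 0: (1, 2, -5) → (-1, 2, -5)
T2 reflect across z = 0: (-1, 2, -5) → (-1, 2, 5)
T3 reflect across y = 0: (-1, 2, 5) → (-1, -2, 5)
T4 scale by (-3, 1/2, 1/2): (-1, -2, 5) → (3, -1, 5/2)
T5 shear: z ← z − 1·x: (3, -1, 5/2) → (3, -1, -1/2)
T6 scale by (2, -3, -2): (3, -1, -1/2) → (6, 3, 1)

T(p) = (6, 3, 1)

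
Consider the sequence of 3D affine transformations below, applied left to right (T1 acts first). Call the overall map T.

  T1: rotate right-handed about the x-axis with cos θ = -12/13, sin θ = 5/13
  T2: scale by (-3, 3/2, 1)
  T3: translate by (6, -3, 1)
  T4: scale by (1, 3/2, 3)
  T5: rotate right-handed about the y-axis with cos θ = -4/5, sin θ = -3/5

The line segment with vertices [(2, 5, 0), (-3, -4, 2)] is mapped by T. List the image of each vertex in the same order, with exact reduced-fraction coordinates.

T1 rotate right-handed about the x-axis with cos θ = -12/13, sin θ = 5/13: (2, 5, 0) → (2, -60/13, 25/13); (-3, -4, 2) → (-3, 38/13, -44/13)
T2 scale by (-3, 3/2, 1): (2, -60/13, 25/13) → (-6, -90/13, 25/13); (-3, 38/13, -44/13) → (9, 57/13, -44/13)
T3 translate by (6, -3, 1): (-6, -90/13, 25/13) → (0, -129/13, 38/13); (9, 57/13, -44/13) → (15, 18/13, -31/13)
T4 scale by (1, 3/2, 3): (0, -129/13, 38/13) → (0, -387/26, 114/13); (15, 18/13, -31/13) → (15, 27/13, -93/13)
T5 rotate right-handed about the y-axis with cos θ = -4/5, sin θ = -3/5: (0, -387/26, 114/13) → (-342/65, -387/26, -456/65); (15, 27/13, -93/13) → (-501/65, 27/13, 957/65)

image vertices: (-342/65, -387/26, -456/65), (-501/65, 27/13, 957/65)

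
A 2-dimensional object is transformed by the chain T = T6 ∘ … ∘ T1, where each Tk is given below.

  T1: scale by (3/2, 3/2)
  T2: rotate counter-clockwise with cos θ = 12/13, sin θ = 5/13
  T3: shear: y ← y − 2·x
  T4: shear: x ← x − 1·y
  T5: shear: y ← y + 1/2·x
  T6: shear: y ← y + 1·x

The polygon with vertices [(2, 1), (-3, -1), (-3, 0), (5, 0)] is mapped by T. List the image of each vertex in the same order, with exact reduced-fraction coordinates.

image vertices: (105/26, 219/52), (-99/13, -96/13), (-279/26, -495/52), (465/26, 825/52)

T1 scale by (3/2, 3/2): (2, 1) → (3, 3/2); (-3, -1) → (-9/2, -3/2); (-3, 0) → (-9/2, 0); (5, 0) → (15/2, 0)
T2 rotate counter-clockwise with cos θ = 12/13, sin θ = 5/13: (3, 3/2) → (57/26, 33/13); (-9/2, -3/2) → (-93/26, -81/26); (-9/2, 0) → (-54/13, -45/26); (15/2, 0) → (90/13, 75/26)
T3 shear: y ← y − 2·x: (57/26, 33/13) → (57/26, -24/13); (-93/26, -81/26) → (-93/26, 105/26); (-54/13, -45/26) → (-54/13, 171/26); (90/13, 75/26) → (90/13, -285/26)
T4 shear: x ← x − 1·y: (57/26, -24/13) → (105/26, -24/13); (-93/26, 105/26) → (-99/13, 105/26); (-54/13, 171/26) → (-279/26, 171/26); (90/13, -285/26) → (465/26, -285/26)
T5 shear: y ← y + 1/2·x: (105/26, -24/13) → (105/26, 9/52); (-99/13, 105/26) → (-99/13, 3/13); (-279/26, 171/26) → (-279/26, 63/52); (465/26, -285/26) → (465/26, -105/52)
T6 shear: y ← y + 1·x: (105/26, 9/52) → (105/26, 219/52); (-99/13, 3/13) → (-99/13, -96/13); (-279/26, 63/52) → (-279/26, -495/52); (465/26, -105/52) → (465/26, 825/52)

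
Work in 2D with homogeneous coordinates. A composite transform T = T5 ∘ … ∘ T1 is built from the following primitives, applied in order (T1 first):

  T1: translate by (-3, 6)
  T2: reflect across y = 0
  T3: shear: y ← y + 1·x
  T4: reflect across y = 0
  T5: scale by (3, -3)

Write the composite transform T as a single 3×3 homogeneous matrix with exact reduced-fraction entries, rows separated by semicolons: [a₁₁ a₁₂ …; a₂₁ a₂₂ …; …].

T1 = [1 0 -3; 0 1 6; 0 0 1]
T2·T1 = [1 0 -3; 0 -1 -6; 0 0 1]
T3·…·T1 = [1 0 -3; 1 -1 -9; 0 0 1]
T4·…·T1 = [1 0 -3; -1 1 9; 0 0 1]
T5·…·T1 = [3 0 -9; 3 -3 -27; 0 0 1]

T = [3 0 -9; 3 -3 -27; 0 0 1]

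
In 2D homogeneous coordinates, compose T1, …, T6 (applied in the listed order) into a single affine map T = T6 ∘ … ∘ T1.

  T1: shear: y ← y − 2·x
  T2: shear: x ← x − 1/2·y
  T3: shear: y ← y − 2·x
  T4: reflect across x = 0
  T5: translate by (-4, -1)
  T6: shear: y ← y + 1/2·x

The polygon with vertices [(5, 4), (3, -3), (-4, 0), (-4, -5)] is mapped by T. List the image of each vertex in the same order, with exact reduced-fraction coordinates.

image vertices: (-12, -29), (-23/2, -123/4), (4, 25), (3/2, 55/4)

T1 shear: y ← y − 2·x: (5, 4) → (5, -6); (3, -3) → (3, -9); (-4, 0) → (-4, 8); (-4, -5) → (-4, 3)
T2 shear: x ← x − 1/2·y: (5, -6) → (8, -6); (3, -9) → (15/2, -9); (-4, 8) → (-8, 8); (-4, 3) → (-11/2, 3)
T3 shear: y ← y − 2·x: (8, -6) → (8, -22); (15/2, -9) → (15/2, -24); (-8, 8) → (-8, 24); (-11/2, 3) → (-11/2, 14)
T4 reflect across x = 0: (8, -22) → (-8, -22); (15/2, -24) → (-15/2, -24); (-8, 24) → (8, 24); (-11/2, 14) → (11/2, 14)
T5 translate by (-4, -1): (-8, -22) → (-12, -23); (-15/2, -24) → (-23/2, -25); (8, 24) → (4, 23); (11/2, 14) → (3/2, 13)
T6 shear: y ← y + 1/2·x: (-12, -23) → (-12, -29); (-23/2, -25) → (-23/2, -123/4); (4, 23) → (4, 25); (3/2, 13) → (3/2, 55/4)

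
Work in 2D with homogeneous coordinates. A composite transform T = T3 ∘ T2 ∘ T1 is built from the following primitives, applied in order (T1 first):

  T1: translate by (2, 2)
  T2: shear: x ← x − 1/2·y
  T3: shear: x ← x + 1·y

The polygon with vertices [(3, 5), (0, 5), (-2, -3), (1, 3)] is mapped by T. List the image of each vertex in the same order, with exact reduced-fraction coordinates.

image vertices: (17/2, 7), (11/2, 7), (-1/2, -1), (11/2, 5)

T1 translate by (2, 2): (3, 5) → (5, 7); (0, 5) → (2, 7); (-2, -3) → (0, -1); (1, 3) → (3, 5)
T2 shear: x ← x − 1/2·y: (5, 7) → (3/2, 7); (2, 7) → (-3/2, 7); (0, -1) → (1/2, -1); (3, 5) → (1/2, 5)
T3 shear: x ← x + 1·y: (3/2, 7) → (17/2, 7); (-3/2, 7) → (11/2, 7); (1/2, -1) → (-1/2, -1); (1/2, 5) → (11/2, 5)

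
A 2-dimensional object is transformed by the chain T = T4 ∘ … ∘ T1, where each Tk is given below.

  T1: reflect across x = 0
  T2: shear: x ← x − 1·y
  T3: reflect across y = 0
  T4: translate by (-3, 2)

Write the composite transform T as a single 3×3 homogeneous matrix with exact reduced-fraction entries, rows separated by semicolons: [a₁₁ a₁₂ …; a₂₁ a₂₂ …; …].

T1 = [-1 0 0; 0 1 0; 0 0 1]
T2·T1 = [-1 -1 0; 0 1 0; 0 0 1]
T3·…·T1 = [-1 -1 0; 0 -1 0; 0 0 1]
T4·…·T1 = [-1 -1 -3; 0 -1 2; 0 0 1]

T = [-1 -1 -3; 0 -1 2; 0 0 1]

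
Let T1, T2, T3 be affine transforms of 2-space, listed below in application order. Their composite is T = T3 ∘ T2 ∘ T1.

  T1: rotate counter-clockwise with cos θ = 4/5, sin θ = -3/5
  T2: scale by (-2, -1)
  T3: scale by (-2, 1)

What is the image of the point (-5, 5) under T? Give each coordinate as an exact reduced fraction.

T(p) = (-4, -7)

T1 rotate counter-clockwise with cos θ = 4/5, sin θ = -3/5: (-5, 5) → (-1, 7)
T2 scale by (-2, -1): (-1, 7) → (2, -7)
T3 scale by (-2, 1): (2, -7) → (-4, -7)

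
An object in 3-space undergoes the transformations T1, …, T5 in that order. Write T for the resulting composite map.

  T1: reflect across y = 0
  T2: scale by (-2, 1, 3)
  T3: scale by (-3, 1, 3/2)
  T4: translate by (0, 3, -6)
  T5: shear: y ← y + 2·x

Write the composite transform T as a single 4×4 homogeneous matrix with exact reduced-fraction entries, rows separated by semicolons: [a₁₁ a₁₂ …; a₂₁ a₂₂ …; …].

T = [6 0 0 0; 12 -1 0 3; 0 0 9/2 -6; 0 0 0 1]

T1 = [1 0 0 0; 0 -1 0 0; 0 0 1 0; 0 0 0 1]
T2·T1 = [-2 0 0 0; 0 -1 0 0; 0 0 3 0; 0 0 0 1]
T3·…·T1 = [6 0 0 0; 0 -1 0 0; 0 0 9/2 0; 0 0 0 1]
T4·…·T1 = [6 0 0 0; 0 -1 0 3; 0 0 9/2 -6; 0 0 0 1]
T5·…·T1 = [6 0 0 0; 12 -1 0 3; 0 0 9/2 -6; 0 0 0 1]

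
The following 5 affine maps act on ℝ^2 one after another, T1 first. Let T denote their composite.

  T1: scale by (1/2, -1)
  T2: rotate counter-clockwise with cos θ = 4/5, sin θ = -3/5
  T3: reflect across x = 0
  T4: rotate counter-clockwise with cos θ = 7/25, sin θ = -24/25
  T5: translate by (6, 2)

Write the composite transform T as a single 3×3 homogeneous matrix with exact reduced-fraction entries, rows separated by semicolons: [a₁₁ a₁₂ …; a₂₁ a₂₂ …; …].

T = [-2/5 -3/5 6; 3/10 -4/5 2; 0 0 1]

T1 = [1/2 0 0; 0 -1 0; 0 0 1]
T2·T1 = [2/5 -3/5 0; -3/10 -4/5 0; 0 0 1]
T3·…·T1 = [-2/5 3/5 0; -3/10 -4/5 0; 0 0 1]
T4·…·T1 = [-2/5 -3/5 0; 3/10 -4/5 0; 0 0 1]
T5·…·T1 = [-2/5 -3/5 6; 3/10 -4/5 2; 0 0 1]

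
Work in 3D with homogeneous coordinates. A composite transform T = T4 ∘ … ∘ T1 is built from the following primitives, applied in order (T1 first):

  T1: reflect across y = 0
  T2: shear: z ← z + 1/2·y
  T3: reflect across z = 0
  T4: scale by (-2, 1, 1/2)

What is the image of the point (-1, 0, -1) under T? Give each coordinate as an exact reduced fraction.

T1 reflect across y = 0: (-1, 0, -1) → (-1, 0, -1)
T2 shear: z ← z + 1/2·y: (-1, 0, -1) → (-1, 0, -1)
T3 reflect across z = 0: (-1, 0, -1) → (-1, 0, 1)
T4 scale by (-2, 1, 1/2): (-1, 0, 1) → (2, 0, 1/2)

T(p) = (2, 0, 1/2)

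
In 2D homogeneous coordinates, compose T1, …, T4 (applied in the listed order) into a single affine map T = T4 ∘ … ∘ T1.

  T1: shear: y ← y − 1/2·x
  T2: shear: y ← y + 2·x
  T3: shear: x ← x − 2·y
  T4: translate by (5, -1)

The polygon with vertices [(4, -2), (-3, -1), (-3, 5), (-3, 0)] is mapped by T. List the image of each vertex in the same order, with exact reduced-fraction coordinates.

image vertices: (1, 3), (13, -13/2), (1, -1/2), (11, -11/2)

T1 shear: y ← y − 1/2·x: (4, -2) → (4, -4); (-3, -1) → (-3, 1/2); (-3, 5) → (-3, 13/2); (-3, 0) → (-3, 3/2)
T2 shear: y ← y + 2·x: (4, -4) → (4, 4); (-3, 1/2) → (-3, -11/2); (-3, 13/2) → (-3, 1/2); (-3, 3/2) → (-3, -9/2)
T3 shear: x ← x − 2·y: (4, 4) → (-4, 4); (-3, -11/2) → (8, -11/2); (-3, 1/2) → (-4, 1/2); (-3, -9/2) → (6, -9/2)
T4 translate by (5, -1): (-4, 4) → (1, 3); (8, -11/2) → (13, -13/2); (-4, 1/2) → (1, -1/2); (6, -9/2) → (11, -11/2)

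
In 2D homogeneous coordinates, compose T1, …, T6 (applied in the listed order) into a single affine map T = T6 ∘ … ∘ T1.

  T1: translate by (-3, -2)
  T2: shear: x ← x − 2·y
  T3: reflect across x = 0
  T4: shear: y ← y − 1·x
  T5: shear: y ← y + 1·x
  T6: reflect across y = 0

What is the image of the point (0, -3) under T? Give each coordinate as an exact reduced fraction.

T1 translate by (-3, -2): (0, -3) → (-3, -5)
T2 shear: x ← x − 2·y: (-3, -5) → (7, -5)
T3 reflect across x = 0: (7, -5) → (-7, -5)
T4 shear: y ← y − 1·x: (-7, -5) → (-7, 2)
T5 shear: y ← y + 1·x: (-7, 2) → (-7, -5)
T6 reflect across y = 0: (-7, -5) → (-7, 5)

T(p) = (-7, 5)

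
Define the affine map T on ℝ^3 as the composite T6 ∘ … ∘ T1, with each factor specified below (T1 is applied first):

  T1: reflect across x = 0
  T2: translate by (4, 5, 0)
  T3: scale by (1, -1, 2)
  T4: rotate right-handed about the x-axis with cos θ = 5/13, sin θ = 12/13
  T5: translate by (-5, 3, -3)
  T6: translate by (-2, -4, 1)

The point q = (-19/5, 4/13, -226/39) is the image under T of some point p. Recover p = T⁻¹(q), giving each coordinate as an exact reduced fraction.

p = (4/5, -2, -4/3)

T1 = [-1 0 0 0; 0 1 0 0; 0 0 1 0; 0 0 0 1]
T2·T1 = [-1 0 0 4; 0 1 0 5; 0 0 1 0; 0 0 0 1]
T3·…·T1 = [-1 0 0 4; 0 -1 0 -5; 0 0 2 0; 0 0 0 1]
T4·…·T1 = [-1 0 0 4; 0 -5/13 -24/13 -25/13; 0 -12/13 10/13 -60/13; 0 0 0 1]
T5·…·T1 = [-1 0 0 -1; 0 -5/13 -24/13 14/13; 0 -12/13 10/13 -99/13; 0 0 0 1]
T6·…·T1 = [-1 0 0 -3; 0 -5/13 -24/13 -38/13; 0 -12/13 10/13 -86/13; 0 0 0 1]
det M = 2; M⁻¹ = [-1 0 0 -3; 0 -5/13 -12/13 -94/13; 0 -6/13 5/26 -1/13; 0 0 0 1]
M⁻¹ · (-19/5, 4/13, -226/39)ᵀ = (4/5, -2, -4/3)ᵀ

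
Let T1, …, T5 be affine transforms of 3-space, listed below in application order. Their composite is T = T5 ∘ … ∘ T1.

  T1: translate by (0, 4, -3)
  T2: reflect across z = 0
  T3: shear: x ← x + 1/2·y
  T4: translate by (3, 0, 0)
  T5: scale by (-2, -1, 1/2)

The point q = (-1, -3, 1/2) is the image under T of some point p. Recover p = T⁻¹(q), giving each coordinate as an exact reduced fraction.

T1 = [1 0 0 0; 0 1 0 4; 0 0 1 -3; 0 0 0 1]
T2·T1 = [1 0 0 0; 0 1 0 4; 0 0 -1 3; 0 0 0 1]
T3·…·T1 = [1 1/2 0 2; 0 1 0 4; 0 0 -1 3; 0 0 0 1]
T4·…·T1 = [1 1/2 0 5; 0 1 0 4; 0 0 -1 3; 0 0 0 1]
T5·…·T1 = [-2 -1 0 -10; 0 -1 0 -4; 0 0 -1/2 3/2; 0 0 0 1]
det M = -1; M⁻¹ = [-1/2 1/2 0 -3; 0 -1 0 -4; 0 0 -2 3; 0 0 0 1]
M⁻¹ · (-1, -3, 1/2)ᵀ = (-4, -1, 2)ᵀ

p = (-4, -1, 2)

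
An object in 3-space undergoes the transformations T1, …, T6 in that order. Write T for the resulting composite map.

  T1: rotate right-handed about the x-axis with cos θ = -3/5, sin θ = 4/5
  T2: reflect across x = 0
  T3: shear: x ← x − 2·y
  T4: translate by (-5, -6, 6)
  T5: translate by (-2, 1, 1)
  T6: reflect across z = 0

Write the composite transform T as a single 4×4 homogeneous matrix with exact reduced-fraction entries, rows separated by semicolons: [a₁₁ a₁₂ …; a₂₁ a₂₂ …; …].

T1 = [1 0 0 0; 0 -3/5 -4/5 0; 0 4/5 -3/5 0; 0 0 0 1]
T2·T1 = [-1 0 0 0; 0 -3/5 -4/5 0; 0 4/5 -3/5 0; 0 0 0 1]
T3·…·T1 = [-1 6/5 8/5 0; 0 -3/5 -4/5 0; 0 4/5 -3/5 0; 0 0 0 1]
T4·…·T1 = [-1 6/5 8/5 -5; 0 -3/5 -4/5 -6; 0 4/5 -3/5 6; 0 0 0 1]
T5·…·T1 = [-1 6/5 8/5 -7; 0 -3/5 -4/5 -5; 0 4/5 -3/5 7; 0 0 0 1]
T6·…·T1 = [-1 6/5 8/5 -7; 0 -3/5 -4/5 -5; 0 -4/5 3/5 -7; 0 0 0 1]

T = [-1 6/5 8/5 -7; 0 -3/5 -4/5 -5; 0 -4/5 3/5 -7; 0 0 0 1]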